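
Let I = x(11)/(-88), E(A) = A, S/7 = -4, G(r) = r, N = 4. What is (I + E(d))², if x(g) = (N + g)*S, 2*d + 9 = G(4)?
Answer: 625/121 ≈ 5.1653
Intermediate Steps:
d = -5/2 (d = -9/2 + (½)*4 = -9/2 + 2 = -5/2 ≈ -2.5000)
S = -28 (S = 7*(-4) = -28)
x(g) = -112 - 28*g (x(g) = (4 + g)*(-28) = -112 - 28*g)
I = 105/22 (I = (-112 - 28*11)/(-88) = (-112 - 308)*(-1/88) = -420*(-1/88) = 105/22 ≈ 4.7727)
(I + E(d))² = (105/22 - 5/2)² = (25/11)² = 625/121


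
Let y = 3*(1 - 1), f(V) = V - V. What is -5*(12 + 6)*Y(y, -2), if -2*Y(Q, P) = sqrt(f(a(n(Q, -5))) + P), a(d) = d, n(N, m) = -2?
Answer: 45*I*sqrt(2) ≈ 63.64*I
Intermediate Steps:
f(V) = 0
y = 0 (y = 3*0 = 0)
Y(Q, P) = -sqrt(P)/2 (Y(Q, P) = -sqrt(0 + P)/2 = -sqrt(P)/2)
-5*(12 + 6)*Y(y, -2) = -5*(12 + 6)*(-I*sqrt(2)/2) = -90*(-I*sqrt(2)/2) = -(-45)*I*sqrt(2) = 45*I*sqrt(2)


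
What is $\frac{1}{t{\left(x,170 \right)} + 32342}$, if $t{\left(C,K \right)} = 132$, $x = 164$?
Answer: $\frac{1}{32474} \approx 3.0794 \cdot 10^{-5}$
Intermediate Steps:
$\frac{1}{t{\left(x,170 \right)} + 32342} = \frac{1}{132 + 32342} = \frac{1}{32474}$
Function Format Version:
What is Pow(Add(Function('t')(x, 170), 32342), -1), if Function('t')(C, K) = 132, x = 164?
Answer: Rational(1, 32474) ≈ 3.0794e-5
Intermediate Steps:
Pow(Add(Function('t')(x, 170), 32342), -1) = Pow(Add(132, 32342), -1) = Pow(32474, -1) = Rational(1, 32474)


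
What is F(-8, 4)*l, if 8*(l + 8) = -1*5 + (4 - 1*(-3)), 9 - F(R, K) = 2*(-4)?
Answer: -527/4 ≈ -131.75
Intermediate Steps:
F(R, K) = 17 (F(R, K) = 9 - 2*(-4) = 9 - 1*(-8) = 9 + 8 = 17)
l = -31/4 (l = -8 + (-1*5 + (4 - 1*(-3)))/8 = -8 + (-5 + (4 + 3))/8 = -8 + (-5 + 7)/8 = -8 + (⅛)*2 = -8 + ¼ = -31/4 ≈ -7.7500)
F(-8, 4)*l = 17*(-31/4) = -527/4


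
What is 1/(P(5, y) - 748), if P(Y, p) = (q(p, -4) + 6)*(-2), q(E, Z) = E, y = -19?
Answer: -1/722 ≈ -0.0013850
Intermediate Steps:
P(Y, p) = -12 - 2*p (P(Y, p) = (p + 6)*(-2) = (6 + p)*(-2) = -12 - 2*p)
1/(P(5, y) - 748) = 1/((-12 - 2*(-19)) - 748) = 1/((-12 + 38) - 748) = 1/(26 - 748) = 1/(-722) = -1/722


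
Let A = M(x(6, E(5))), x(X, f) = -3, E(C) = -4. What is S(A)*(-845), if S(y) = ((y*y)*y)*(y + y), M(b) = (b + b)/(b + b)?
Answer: -1690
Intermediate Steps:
M(b) = 1 (M(b) = (2*b)/((2*b)) = (2*b)*(1/(2*b)) = 1)
A = 1
S(y) = 2*y⁴ (S(y) = (y²*y)*(2*y) = y³*(2*y) = 2*y⁴)
S(A)*(-845) = (2*1⁴)*(-845) = (2*1)*(-845) = 2*(-845) = -1690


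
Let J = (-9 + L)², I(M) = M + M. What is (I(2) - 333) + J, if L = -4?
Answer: -160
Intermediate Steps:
I(M) = 2*M
J = 169 (J = (-9 - 4)² = (-13)² = 169)
(I(2) - 333) + J = (2*2 - 333) + 169 = (4 - 333) + 169 = -329 + 169 = -160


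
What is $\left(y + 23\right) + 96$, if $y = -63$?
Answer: $56$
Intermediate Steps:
$\left(y + 23\right) + 96 = \left(-63 + 23\right) + 96 = -40 + 96 = 56$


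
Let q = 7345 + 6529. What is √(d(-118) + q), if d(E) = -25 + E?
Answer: √13731 ≈ 117.18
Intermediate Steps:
q = 13874
√(d(-118) + q) = √((-25 - 118) + 13874) = √(-143 + 13874) = √13731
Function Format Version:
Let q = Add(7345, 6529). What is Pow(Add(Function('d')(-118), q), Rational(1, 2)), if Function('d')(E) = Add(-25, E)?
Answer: Pow(13731, Rational(1, 2)) ≈ 117.18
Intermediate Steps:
q = 13874
Pow(Add(Function('d')(-118), q), Rational(1, 2)) = Pow(Add(Add(-25, -118), 13874), Rational(1, 2)) = Pow(Add(-143, 13874), Rational(1, 2)) = Pow(13731, Rational(1, 2))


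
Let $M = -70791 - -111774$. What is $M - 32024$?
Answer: $8959$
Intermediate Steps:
$M = 40983$ ($M = -70791 + 111774 = 40983$)
$M - 32024 = 40983 - 32024 = 8959$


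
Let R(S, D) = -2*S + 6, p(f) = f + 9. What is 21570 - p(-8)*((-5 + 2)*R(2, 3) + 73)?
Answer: 21503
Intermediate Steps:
p(f) = 9 + f
R(S, D) = 6 - 2*S
21570 - p(-8)*((-5 + 2)*R(2, 3) + 73) = 21570 - (9 - 8)*((-5 + 2)*(6 - 2*2) + 73) = 21570 - (-3*(6 - 4) + 73) = 21570 - (-3*2 + 73) = 21570 - (-6 + 73) = 21570 - 67 = 21503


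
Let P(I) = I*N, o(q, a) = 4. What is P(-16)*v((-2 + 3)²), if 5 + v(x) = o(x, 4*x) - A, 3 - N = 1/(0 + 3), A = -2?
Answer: -128/3 ≈ -42.667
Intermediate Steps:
N = 8/3 (N = 3 - 1/(0 + 3) = 3 - 1/3 = 3 - 1*⅓ = 3 - ⅓ = 8/3 ≈ 2.6667)
v(x) = 1 (v(x) = -5 + (4 - 1*(-2)) = -5 + (4 + 2) = -5 + 6 = 1)
P(I) = 8*I/3 (P(I) = I*(8/3) = 8*I/3)
P(-16)*v((-2 + 3)²) = ((8/3)*(-16))*1 = -128/3*1 = -128/3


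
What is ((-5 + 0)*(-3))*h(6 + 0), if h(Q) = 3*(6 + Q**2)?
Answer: 1890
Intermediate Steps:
h(Q) = 18 + 3*Q**2
((-5 + 0)*(-3))*h(6 + 0) = ((-5 + 0)*(-3))*(18 + 3*(6 + 0)**2) = (-5*(-3))*(18 + 3*6**2) = 15*(18 + 3*36) = 15*(18 + 108) = 15*126 = 1890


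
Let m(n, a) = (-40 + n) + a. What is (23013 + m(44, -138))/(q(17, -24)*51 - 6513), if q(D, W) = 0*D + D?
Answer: -22879/5646 ≈ -4.0522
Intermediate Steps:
q(D, W) = D (q(D, W) = 0 + D = D)
m(n, a) = -40 + a + n
(23013 + m(44, -138))/(q(17, -24)*51 - 6513) = (23013 + (-40 - 138 + 44))/(17*51 - 6513) = (23013 - 134)/(867 - 6513) = 22879/(-5646) = 22879*(-1/5646) = -22879/5646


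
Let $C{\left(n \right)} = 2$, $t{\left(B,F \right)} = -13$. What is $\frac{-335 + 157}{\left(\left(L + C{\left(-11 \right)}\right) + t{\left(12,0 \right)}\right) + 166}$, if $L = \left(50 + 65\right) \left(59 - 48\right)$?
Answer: $- \frac{89}{710} \approx -0.12535$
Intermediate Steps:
$L = 1265$ ($L = 115 \cdot 11 = 1265$)
$\frac{-335 + 157}{\left(\left(L + C{\left(-11 \right)}\right) + t{\left(12,0 \right)}\right) + 166} = \frac{-335 + 157}{\left(\left(1265 + 2\right) - 13\right) + 166} = - \frac{178}{\left(1267 - 13\right) + 166} = - \frac{178}{1254 + 166} = - \frac{178}{1420} = \left(-178\right) \frac{1}{1420} = - \frac{89}{710}$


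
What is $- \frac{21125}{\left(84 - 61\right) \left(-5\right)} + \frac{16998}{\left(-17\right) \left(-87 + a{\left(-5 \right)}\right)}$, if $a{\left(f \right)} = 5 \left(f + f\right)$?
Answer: $\frac{10230979}{53567} \approx 190.99$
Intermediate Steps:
$a{\left(f \right)} = 10 f$ ($a{\left(f \right)} = 5 \cdot 2 f = 10 f$)
$- \frac{21125}{\left(84 - 61\right) \left(-5\right)} + \frac{16998}{\left(-17\right) \left(-87 + a{\left(-5 \right)}\right)} = - \frac{21125}{\left(84 - 61\right) \left(-5\right)} + \frac{16998}{\left(-17\right) \left(-87 + 10 \left(-5\right)\right)} = - \frac{21125}{23 \left(-5\right)} + \frac{16998}{\left(-17\right) \left(-87 - 50\right)} = - \frac{21125}{-115} + \frac{16998}{\left(-17\right) \left(-137\right)} = \left(-21125\right) \left(- \frac{1}{115}\right) + \frac{16998}{2329} = \frac{4225}{23} + 16998 \cdot \frac{1}{2329} = \frac{4225}{23} + \frac{16998}{2329} = \frac{10230979}{53567}$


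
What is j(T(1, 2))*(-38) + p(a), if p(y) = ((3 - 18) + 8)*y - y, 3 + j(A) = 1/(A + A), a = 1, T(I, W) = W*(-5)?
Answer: 1079/10 ≈ 107.90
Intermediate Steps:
T(I, W) = -5*W
j(A) = -3 + 1/(2*A) (j(A) = -3 + 1/(A + A) = -3 + 1/(2*A))
p(y) = -8*y (p(y) = (-15 + 8)*y - y = -7*y - y = -8*y)
j(T(1, 2))*(-38) + p(a) = (-3 + 1/(2*((-5*2))))*(-38) - 8*1 = (-3 + (1/2)/(-10))*(-38) - 8 = (-3 + (1/2)*(-1/10))*(-38) - 8 = (-3 - 1/20)*(-38) - 8 = -61/20*(-38) - 8 = 1159/10 - 8 = 1079/10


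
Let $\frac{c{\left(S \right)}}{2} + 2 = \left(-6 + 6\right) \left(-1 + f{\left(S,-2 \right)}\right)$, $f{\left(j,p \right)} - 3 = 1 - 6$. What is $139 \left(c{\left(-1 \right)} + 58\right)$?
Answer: $7506$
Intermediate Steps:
$f{\left(j,p \right)} = -2$ ($f{\left(j,p \right)} = 3 + \left(1 - 6\right) = 3 - 5 = -2$)
$c{\left(S \right)} = -4$ ($c{\left(S \right)} = -4 + 2 \left(-6 + 6\right) \left(-1 - 2\right) = -4 + 2 \cdot 0 \left(-3\right) = -4 + 2 \cdot 0 = -4 + 0 = -4$)
$139 \left(c{\left(-1 \right)} + 58\right) = 139 \left(-4 + 58\right) = 139 \cdot 54 = 7506$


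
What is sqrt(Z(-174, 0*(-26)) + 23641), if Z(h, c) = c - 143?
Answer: sqrt(23498) ≈ 153.29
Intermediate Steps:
Z(h, c) = -143 + c
sqrt(Z(-174, 0*(-26)) + 23641) = sqrt((-143 + 0*(-26)) + 23641) = sqrt((-143 + 0) + 23641) = sqrt(-143 + 23641) = sqrt(23498)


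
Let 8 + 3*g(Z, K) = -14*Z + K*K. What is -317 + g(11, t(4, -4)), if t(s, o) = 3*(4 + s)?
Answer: -179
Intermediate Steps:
t(s, o) = 12 + 3*s
g(Z, K) = -8/3 - 14*Z/3 + K**2/3 (g(Z, K) = -8/3 + (-14*Z + K*K)/3 = -8/3 + (-14*Z + K**2)/3 = -8/3 + (K**2 - 14*Z)/3 = -8/3 + (-14*Z/3 + K**2/3) = -8/3 - 14*Z/3 + K**2/3)
-317 + g(11, t(4, -4)) = -317 + (-8/3 - 14/3*11 + (12 + 3*4)**2/3) = -317 + (-8/3 - 154/3 + (12 + 12)**2/3) = -317 + (-8/3 - 154/3 + (1/3)*24**2) = -317 + (-8/3 - 154/3 + (1/3)*576) = -317 + (-8/3 - 154/3 + 192) = -317 + 138 = -179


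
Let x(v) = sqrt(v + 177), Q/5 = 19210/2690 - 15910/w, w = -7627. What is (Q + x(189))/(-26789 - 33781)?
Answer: -2103473/2761538398 - sqrt(366)/60570 ≈ -0.0010776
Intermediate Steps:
Q = 94656285/2051663 (Q = 5*(19210/2690 - 15910/(-7627)) = 5*(19210*(1/2690) - 15910*(-1/7627)) = 5*(1921/269 + 15910/7627) = 5*(18931257/2051663) = 94656285/2051663 ≈ 46.136)
x(v) = sqrt(177 + v)
(Q + x(189))/(-26789 - 33781) = (94656285/2051663 + sqrt(177 + 189))/(-26789 - 33781) = (94656285/2051663 + sqrt(366))/(-60570) = (94656285/2051663 + sqrt(366))*(-1/60570) = -2103473/2761538398 - sqrt(366)/60570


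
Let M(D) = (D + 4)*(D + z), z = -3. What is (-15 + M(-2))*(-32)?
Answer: 800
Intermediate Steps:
M(D) = (-3 + D)*(4 + D) (M(D) = (D + 4)*(D - 3) = (4 + D)*(-3 + D) = (-3 + D)*(4 + D))
(-15 + M(-2))*(-32) = (-15 + (-12 - 2 + (-2)**2))*(-32) = (-15 + (-12 - 2 + 4))*(-32) = (-15 - 10)*(-32) = -25*(-32) = 800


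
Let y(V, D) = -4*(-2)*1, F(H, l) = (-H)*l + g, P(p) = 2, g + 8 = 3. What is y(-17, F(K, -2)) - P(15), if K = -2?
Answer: 6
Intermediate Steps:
g = -5 (g = -8 + 3 = -5)
F(H, l) = -5 - H*l (F(H, l) = (-H)*l - 5 = -H*l - 5 = -5 - H*l)
y(V, D) = 8 (y(V, D) = 8*1 = 8)
y(-17, F(K, -2)) - P(15) = 8 - 1*2 = 8 - 2 = 6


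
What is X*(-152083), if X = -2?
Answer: 304166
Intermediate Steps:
X*(-152083) = -2*(-152083) = 304166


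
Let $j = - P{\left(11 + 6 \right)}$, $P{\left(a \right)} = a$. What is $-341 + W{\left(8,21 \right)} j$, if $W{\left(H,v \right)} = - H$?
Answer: $-205$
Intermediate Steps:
$j = -17$ ($j = - (11 + 6) = \left(-1\right) 17 = -17$)
$-341 + W{\left(8,21 \right)} j = -341 + \left(-1\right) 8 \left(-17\right) = -341 - -136 = -341 + 136 = -205$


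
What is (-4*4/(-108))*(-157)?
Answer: -628/27 ≈ -23.259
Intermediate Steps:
(-4*4/(-108))*(-157) = -16*(-1/108)*(-157) = (4/27)*(-157) = -628/27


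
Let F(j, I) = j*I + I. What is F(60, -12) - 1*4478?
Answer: -5210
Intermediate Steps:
F(j, I) = I + I*j (F(j, I) = I*j + I = I + I*j)
F(60, -12) - 1*4478 = -12*(1 + 60) - 1*4478 = -12*61 - 4478 = -732 - 4478 = -5210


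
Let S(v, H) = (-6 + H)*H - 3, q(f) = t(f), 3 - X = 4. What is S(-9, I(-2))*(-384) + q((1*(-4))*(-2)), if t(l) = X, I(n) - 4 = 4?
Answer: -4993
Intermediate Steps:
I(n) = 8 (I(n) = 4 + 4 = 8)
X = -1 (X = 3 - 1*4 = 3 - 4 = -1)
t(l) = -1
q(f) = -1
S(v, H) = -3 + H*(-6 + H) (S(v, H) = H*(-6 + H) - 3 = -3 + H*(-6 + H))
S(-9, I(-2))*(-384) + q((1*(-4))*(-2)) = (-3 + 8**2 - 6*8)*(-384) - 1 = (-3 + 64 - 48)*(-384) - 1 = 13*(-384) - 1 = -4992 - 1 = -4993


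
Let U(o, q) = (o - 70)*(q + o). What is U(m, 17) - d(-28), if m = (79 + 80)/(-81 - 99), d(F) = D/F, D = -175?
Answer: -4135151/3600 ≈ -1148.7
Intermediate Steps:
d(F) = -175/F
m = -53/60 (m = 159/(-180) = 159*(-1/180) = -53/60 ≈ -0.88333)
U(o, q) = (-70 + o)*(o + q)
U(m, 17) - d(-28) = ((-53/60)² - 70*(-53/60) - 70*17 - 53/60*17) - (-175)/(-28) = (2809/3600 + 371/6 - 1190 - 901/60) - (-175)*(-1)/28 = -4112651/3600 - 1*25/4 = -4112651/3600 - 25/4 = -4135151/3600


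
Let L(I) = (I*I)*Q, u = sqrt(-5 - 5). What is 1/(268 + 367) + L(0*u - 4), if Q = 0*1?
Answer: 1/635 ≈ 0.0015748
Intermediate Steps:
Q = 0
u = I*sqrt(10) (u = sqrt(-10) = I*sqrt(10) ≈ 3.1623*I)
L(I) = 0 (L(I) = (I*I)*0 = I**2*0 = 0)
1/(268 + 367) + L(0*u - 4) = 1/(268 + 367) + 0 = 1/635 + 0 = 1/635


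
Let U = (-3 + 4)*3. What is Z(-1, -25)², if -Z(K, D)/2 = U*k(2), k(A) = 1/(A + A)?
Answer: 9/4 ≈ 2.2500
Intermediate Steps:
k(A) = 1/(2*A)
U = 3 (U = 1*3 = 3)
Z(K, D) = -3/2 (Z(K, D) = -6*(½)/2 = -6*(½)*(½) = -6/4 = -2*¾ = -3/2)
Z(-1, -25)² = (-3/2)² = 9/4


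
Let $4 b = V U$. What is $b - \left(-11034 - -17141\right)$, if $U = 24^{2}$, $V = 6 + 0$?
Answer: $-5243$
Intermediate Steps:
$V = 6$
$U = 576$
$b = 864$ ($b = \frac{6 \cdot 576}{4} = \frac{1}{4} \cdot 3456 = 864$)
$b - \left(-11034 - -17141\right) = 864 - \left(-11034 - -17141\right) = 864 - \left(-11034 + 17141\right) = 864 - 6107 = -5243$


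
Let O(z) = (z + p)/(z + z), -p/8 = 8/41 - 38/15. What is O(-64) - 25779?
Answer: -126830939/4920 ≈ -25779.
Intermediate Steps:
p = 11504/615 (p = -8*(8/41 - 38/15) = -8*(-1438/615) = 11504/615 ≈ 18.706)
O(z) = (11504/615 + z)/(2*z) (O(z) = (z + 11504/615)/(z + z) = (11504/615 + z)/((2*z)) = (11504/615 + z)*(1/(2*z)) = (11504/615 + z)/(2*z))
O(-64) - 25779 = (1/1230)*(11504 + 615*(-64))/(-64) - 25779 = (1/1230)*(-1/64)*(11504 - 39360) - 25779 = (1/1230)*(-1/64)*(-27856) - 25779 = 1741/4920 - 25779 = -126830939/4920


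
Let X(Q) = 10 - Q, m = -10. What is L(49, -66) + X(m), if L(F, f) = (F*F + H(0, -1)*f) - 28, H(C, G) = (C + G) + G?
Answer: 2525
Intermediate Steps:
H(C, G) = C + 2*G
L(F, f) = -28 + F² - 2*f (L(F, f) = (F*F + (0 + 2*(-1))*f) - 28 = (F² + (0 - 2)*f) - 28 = (F² - 2*f) - 28 = -28 + F² - 2*f)
L(49, -66) + X(m) = (-28 + 49² - 2*(-66)) + (10 - 1*(-10)) = (-28 + 2401 + 132) + (10 + 10) = 2505 + 20 = 2525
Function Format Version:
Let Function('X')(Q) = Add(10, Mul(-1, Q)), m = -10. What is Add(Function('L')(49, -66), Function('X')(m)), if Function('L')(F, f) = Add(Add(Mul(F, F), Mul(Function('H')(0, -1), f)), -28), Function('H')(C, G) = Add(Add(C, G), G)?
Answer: 2525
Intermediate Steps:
Function('H')(C, G) = Add(C, Mul(2, G))
Function('L')(F, f) = Add(-28, Pow(F, 2), Mul(-2, f)) (Function('L')(F, f) = Add(Add(Mul(F, F), Mul(Add(0, Mul(2, -1)), f)), -28) = Add(Add(Pow(F, 2), Mul(Add(0, -2), f)), -28) = Add(Add(Pow(F, 2), Mul(-2, f)), -28) = Add(-28, Pow(F, 2), Mul(-2, f)))
Add(Function('L')(49, -66), Function('X')(m)) = Add(Add(-28, Pow(49, 2), Mul(-2, -66)), Add(10, Mul(-1, -10))) = Add(Add(-28, 2401, 132), Add(10, 10)) = Add(2505, 20) = 2525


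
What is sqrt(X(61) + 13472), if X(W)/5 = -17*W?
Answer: sqrt(8287) ≈ 91.033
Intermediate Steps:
X(W) = -85*W (X(W) = 5*(-17*W) = -85*W)
sqrt(X(61) + 13472) = sqrt(-85*61 + 13472) = sqrt(-5185 + 13472) = sqrt(8287)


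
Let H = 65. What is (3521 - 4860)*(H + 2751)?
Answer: -3770624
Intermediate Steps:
(3521 - 4860)*(H + 2751) = (3521 - 4860)*(65 + 2751) = -1339*2816 = -3770624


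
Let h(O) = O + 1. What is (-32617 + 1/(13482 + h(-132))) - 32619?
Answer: -870965835/13351 ≈ -65236.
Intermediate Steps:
h(O) = 1 + O
(-32617 + 1/(13482 + h(-132))) - 32619 = (-32617 + 1/(13482 + (1 - 132))) - 32619 = (-32617 + 1/(13482 - 131)) - 32619 = (-32617 + 1/13351) - 32619 = -435469566/13351 - 32619 = -870965835/13351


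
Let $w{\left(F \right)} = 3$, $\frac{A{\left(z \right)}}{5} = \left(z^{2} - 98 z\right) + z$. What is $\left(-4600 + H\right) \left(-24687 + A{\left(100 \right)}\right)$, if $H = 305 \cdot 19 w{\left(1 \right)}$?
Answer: $-296445795$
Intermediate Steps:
$A{\left(z \right)} = - 485 z + 5 z^{2}$ ($A{\left(z \right)} = 5 \left(\left(z^{2} - 98 z\right) + z\right) = 5 \left(z^{2} - 97 z\right) = - 485 z + 5 z^{2}$)
$H = 17385$ ($H = 305 \cdot 19 \cdot 3 = 305 \cdot 57 = 17385$)
$\left(-4600 + H\right) \left(-24687 + A{\left(100 \right)}\right) = \left(-4600 + 17385\right) \left(-24687 + 5 \cdot 100 \left(-97 + 100\right)\right) = 12785 \left(-24687 + 5 \cdot 100 \cdot 3\right) = 12785 \left(-24687 + 1500\right) = 12785 \left(-23187\right) = -296445795$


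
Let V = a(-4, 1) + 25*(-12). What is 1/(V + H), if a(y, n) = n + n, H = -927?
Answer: -1/1225 ≈ -0.00081633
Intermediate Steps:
a(y, n) = 2*n
V = -298 (V = 2*1 + 25*(-12) = 2 - 300 = -298)
1/(V + H) = 1/(-298 - 927) = 1/(-1225) = -1/1225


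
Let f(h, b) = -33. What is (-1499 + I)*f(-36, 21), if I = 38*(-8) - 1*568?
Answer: 78243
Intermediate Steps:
I = -872 (I = -304 - 568 = -872)
(-1499 + I)*f(-36, 21) = (-1499 - 872)*(-33) = -2371*(-33) = 78243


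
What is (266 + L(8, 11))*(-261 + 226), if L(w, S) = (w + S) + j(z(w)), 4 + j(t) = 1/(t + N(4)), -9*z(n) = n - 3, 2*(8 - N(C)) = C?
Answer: -68890/7 ≈ -9841.4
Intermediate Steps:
N(C) = 8 - C/2
z(n) = ⅓ - n/9 (z(n) = -(n - 3)/9 = -(-3 + n)/9 = ⅓ - n/9)
j(t) = -4 + 1/(6 + t) (j(t) = -4 + 1/(t + (8 - ½*4)) = -4 + 1/(t + (8 - 2)) = -4 + 1/(t + 6) = -4 + 1/(6 + t))
L(w, S) = S + w + (-73/3 + 4*w/9)/(19/3 - w/9) (L(w, S) = (w + S) + (-23 - 4*(⅓ - w/9))/(6 + (⅓ - w/9)) = (S + w) + (-23 + (-4/3 + 4*w/9))/(19/3 - w/9) = (S + w) + (-73/3 + 4*w/9)/(19/3 - w/9) = S + w + (-73/3 + 4*w/9)/(19/3 - w/9))
(266 + L(8, 11))*(-261 + 226) = (266 + (219 - 4*8 + (-57 + 8)*(11 + 8))/(-57 + 8))*(-261 + 226) = (266 + (219 - 32 - 49*19)/(-49))*(-35) = (266 - (219 - 32 - 931)/49)*(-35) = (266 - 1/49*(-744))*(-35) = (266 + 744/49)*(-35) = (13778/49)*(-35) = -68890/7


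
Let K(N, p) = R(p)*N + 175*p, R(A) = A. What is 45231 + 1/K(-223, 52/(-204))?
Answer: 9408065/208 ≈ 45231.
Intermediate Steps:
K(N, p) = 175*p + N*p (K(N, p) = p*N + 175*p = N*p + 175*p = 175*p + N*p)
45231 + 1/K(-223, 52/(-204)) = 45231 + 1/((52/(-204))*(175 - 223)) = 45231 + 1/((52*(-1/204))*(-48)) = 45231 + 1/(-13/51*(-48)) = 45231 + 1/(208/17) = 45231 + 17/208 = 9408065/208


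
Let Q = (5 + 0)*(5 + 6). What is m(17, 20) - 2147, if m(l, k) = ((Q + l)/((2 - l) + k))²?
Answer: -48491/25 ≈ -1939.6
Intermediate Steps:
Q = 55 (Q = 5*11 = 55)
m(l, k) = (55 + l)²/(2 + k - l)² (m(l, k) = ((55 + l)/((2 - l) + k))² = ((55 + l)/(2 + k - l))² = (55 + l)²/(2 + k - l)²)
m(17, 20) - 2147 = (55 + 17)²/(2 + 20 - 1*17)² - 2147 = 72²/(2 + 20 - 17)² - 2147 = 5184/5² - 2147 = 5184*(1/25) - 2147 = 5184/25 - 2147 = -48491/25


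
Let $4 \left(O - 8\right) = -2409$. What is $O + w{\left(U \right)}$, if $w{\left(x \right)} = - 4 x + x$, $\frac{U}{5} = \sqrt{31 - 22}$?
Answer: $- \frac{2557}{4} \approx -639.25$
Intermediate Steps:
$O = - \frac{2377}{4}$ ($O = 8 + \frac{1}{4} \left(-2409\right) = 8 - \frac{2409}{4} = - \frac{2377}{4} \approx -594.25$)
$U = 15$ ($U = 5 \sqrt{31 - 22} = 5 \sqrt{9} = 5 \cdot 3 = 15$)
$w{\left(x \right)} = - 3 x$
$O + w{\left(U \right)} = - \frac{2377}{4} - 45 = - \frac{2557}{4}$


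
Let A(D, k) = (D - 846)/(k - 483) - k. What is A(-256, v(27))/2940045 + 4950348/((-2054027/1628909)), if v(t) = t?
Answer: -56898101067396095449/14493436346916 ≈ -3.9258e+6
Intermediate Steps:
A(D, k) = -k + (-846 + D)/(-483 + k) (A(D, k) = (-846 + D)/(-483 + k) - k = -k + (-846 + D)/(-483 + k))
A(-256, v(27))/2940045 + 4950348/((-2054027/1628909)) = ((-846 - 256 - 1*27² + 483*27)/(-483 + 27))/2940045 + 4950348/((-2054027/1628909)) = ((-846 - 256 - 1*729 + 13041)/(-456))*(1/2940045) + 4950348/((-2054027*1/1628909)) = -(-846 - 256 - 729 + 13041)/456*(1/2940045) + 4950348/(-2054027/1628909) = -1/456*11210*(1/2940045) + 4950348*(-1628909/2054027) = -295/12*1/2940045 - 8063666410332/2054027 = -59/7056108 - 8063666410332/2054027 = -56898101067396095449/14493436346916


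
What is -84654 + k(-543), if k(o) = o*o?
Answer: 210195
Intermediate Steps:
k(o) = o²
-84654 + k(-543) = -84654 + (-543)² = -84654 + 294849 = 210195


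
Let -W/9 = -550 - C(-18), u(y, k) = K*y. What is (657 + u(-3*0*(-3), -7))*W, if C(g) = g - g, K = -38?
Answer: 3252150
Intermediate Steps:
C(g) = 0
u(y, k) = -38*y
W = 4950 (W = -9*(-550 - 1*0) = -9*(-550 + 0) = -9*(-550) = 4950)
(657 + u(-3*0*(-3), -7))*W = (657 - 38*(-3*0)*(-3))*4950 = (657 - 0*(-3))*4950 = (657 - 38*0)*4950 = (657 + 0)*4950 = 657*4950 = 3252150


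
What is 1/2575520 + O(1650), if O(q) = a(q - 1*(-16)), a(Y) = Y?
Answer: 4290816321/2575520 ≈ 1666.0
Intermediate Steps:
O(q) = 16 + q (O(q) = q - 1*(-16) = q + 16 = 16 + q)
1/2575520 + O(1650) = 1/2575520 + (16 + 1650) = 1/2575520 + 1666 = 4290816321/2575520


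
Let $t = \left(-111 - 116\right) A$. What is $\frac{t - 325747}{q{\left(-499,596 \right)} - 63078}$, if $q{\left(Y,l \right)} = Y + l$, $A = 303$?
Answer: $\frac{394528}{62981} \approx 6.2642$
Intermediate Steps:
$t = -68781$ ($t = \left(-111 - 116\right) 303 = \left(-227\right) 303 = -68781$)
$\frac{t - 325747}{q{\left(-499,596 \right)} - 63078} = \frac{-68781 - 325747}{\left(-499 + 596\right) - 63078} = \frac{-68781 - 325747}{97 - 63078} = - \frac{394528}{-62981} = \left(-394528\right) \left(- \frac{1}{62981}\right) = \frac{394528}{62981}$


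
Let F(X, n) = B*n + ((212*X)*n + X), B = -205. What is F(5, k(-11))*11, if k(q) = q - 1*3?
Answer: -131615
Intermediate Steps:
k(q) = -3 + q (k(q) = q - 3 = -3 + q)
F(X, n) = X - 205*n + 212*X*n (F(X, n) = -205*n + ((212*X)*n + X) = -205*n + (212*X*n + X) = -205*n + (X + 212*X*n) = X - 205*n + 212*X*n)
F(5, k(-11))*11 = (5 - 205*(-3 - 11) + 212*5*(-3 - 11))*11 = (5 - 205*(-14) + 212*5*(-14))*11 = (5 + 2870 - 14840)*11 = -11965*11 = -131615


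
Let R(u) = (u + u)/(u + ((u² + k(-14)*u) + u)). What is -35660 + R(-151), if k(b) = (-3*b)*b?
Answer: -26281422/737 ≈ -35660.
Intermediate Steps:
k(b) = -3*b²
R(u) = 2*u/(u² - 586*u) (R(u) = (u + u)/(u + ((u² + (-3*(-14)²)*u) + u)) = (2*u)/(u + ((u² + (-3*196)*u) + u)) = (2*u)/(u + ((u² - 588*u) + u)) = (2*u)/(u + (u² - 587*u)) = (2*u)/(u² - 586*u) = 2*u/(u² - 586*u))
-35660 + R(-151) = -35660 + 2/(-586 - 151) = -35660 + 2/(-737) = -35660 + 2*(-1/737) = -35660 - 2/737 = -26281422/737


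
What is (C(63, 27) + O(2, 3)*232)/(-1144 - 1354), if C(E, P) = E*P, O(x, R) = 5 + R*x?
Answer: -4253/2498 ≈ -1.7026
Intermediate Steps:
(C(63, 27) + O(2, 3)*232)/(-1144 - 1354) = (63*27 + (5 + 3*2)*232)/(-1144 - 1354) = (1701 + (5 + 6)*232)/(-2498) = (1701 + 11*232)*(-1/2498) = (1701 + 2552)*(-1/2498) = 4253*(-1/2498) = -4253/2498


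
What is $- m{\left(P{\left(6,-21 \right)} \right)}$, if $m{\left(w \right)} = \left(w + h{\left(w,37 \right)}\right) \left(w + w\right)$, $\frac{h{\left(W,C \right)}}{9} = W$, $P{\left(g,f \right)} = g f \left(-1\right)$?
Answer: $-317520$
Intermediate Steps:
$P{\left(g,f \right)} = - f g$ ($P{\left(g,f \right)} = f g \left(-1\right) = - f g$)
$h{\left(W,C \right)} = 9 W$
$m{\left(w \right)} = 20 w^{2}$ ($m{\left(w \right)} = \left(w + 9 w\right) \left(w + w\right) = 10 w 2 w = 20 w^{2}$)
$- m{\left(P{\left(6,-21 \right)} \right)} = - 20 \left(\left(-1\right) \left(-21\right) 6\right)^{2} = - 20 \cdot 126^{2} = - 20 \cdot 15876 = \left(-1\right) 317520 = -317520$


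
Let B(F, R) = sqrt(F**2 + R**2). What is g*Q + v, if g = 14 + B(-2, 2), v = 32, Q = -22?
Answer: -276 - 44*sqrt(2) ≈ -338.23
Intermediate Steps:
g = 14 + 2*sqrt(2) (g = 14 + sqrt((-2)**2 + 2**2) = 14 + sqrt(4 + 4) = 14 + sqrt(8) = 14 + 2*sqrt(2) ≈ 16.828)
g*Q + v = (14 + 2*sqrt(2))*(-22) + 32 = (-308 - 44*sqrt(2)) + 32 = -276 - 44*sqrt(2)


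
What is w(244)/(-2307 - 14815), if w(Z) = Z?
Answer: -122/8561 ≈ -0.014251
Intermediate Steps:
w(244)/(-2307 - 14815) = 244/(-2307 - 14815) = 244/(-17122) = 244*(-1/17122) = -122/8561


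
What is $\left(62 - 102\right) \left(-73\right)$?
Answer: $2920$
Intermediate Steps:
$\left(62 - 102\right) \left(-73\right) = \left(-40\right) \left(-73\right) = 2920$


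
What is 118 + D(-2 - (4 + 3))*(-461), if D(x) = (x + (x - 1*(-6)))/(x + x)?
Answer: -568/3 ≈ -189.33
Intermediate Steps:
D(x) = (6 + 2*x)/(2*x) (D(x) = (x + (x + 6))/((2*x)) = (x + (6 + x))*(1/(2*x)) = (6 + 2*x)*(1/(2*x)) = (6 + 2*x)/(2*x))
118 + D(-2 - (4 + 3))*(-461) = 118 + ((3 + (-2 - (4 + 3)))/(-2 - (4 + 3)))*(-461) = 118 + ((3 + (-2 - 1*7))/(-2 - 1*7))*(-461) = 118 + ((3 + (-2 - 7))/(-2 - 7))*(-461) = 118 + ((3 - 9)/(-9))*(-461) = 118 - 1/9*(-6)*(-461) = 118 + (2/3)*(-461) = 118 - 922/3 = -568/3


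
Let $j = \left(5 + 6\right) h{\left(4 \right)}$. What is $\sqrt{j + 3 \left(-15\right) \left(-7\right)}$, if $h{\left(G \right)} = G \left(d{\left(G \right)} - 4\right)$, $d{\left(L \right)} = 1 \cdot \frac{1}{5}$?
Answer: $\frac{\sqrt{3695}}{5} \approx 12.157$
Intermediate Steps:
$d{\left(L \right)} = \frac{1}{5}$ ($d{\left(L \right)} = 1 \cdot \frac{1}{5} = \frac{1}{5}$)
$h{\left(G \right)} = - \frac{19 G}{5}$ ($h{\left(G \right)} = G \left(\frac{1}{5} - 4\right) = G \left(- \frac{19}{5}\right) = - \frac{19 G}{5}$)
$j = - \frac{836}{5}$ ($j = \left(5 + 6\right) \left(\left(- \frac{19}{5}\right) 4\right) = 11 \left(- \frac{76}{5}\right) = - \frac{836}{5} \approx -167.2$)
$\sqrt{j + 3 \left(-15\right) \left(-7\right)} = \sqrt{- \frac{836}{5} + 3 \left(-15\right) \left(-7\right)} = \sqrt{- \frac{836}{5} - -315} = \sqrt{- \frac{836}{5} + 315} = \sqrt{\frac{739}{5}} = \frac{\sqrt{3695}}{5}$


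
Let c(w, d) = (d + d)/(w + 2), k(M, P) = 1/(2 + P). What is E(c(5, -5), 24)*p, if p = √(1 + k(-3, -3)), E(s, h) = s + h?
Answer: 0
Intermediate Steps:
c(w, d) = 2*d/(2 + w) (c(w, d) = (2*d)/(2 + w) = 2*d/(2 + w))
E(s, h) = h + s
p = 0 (p = √(1 + 1/(2 - 3)) = √(1 + 1/(-1)) = √(1 - 1) = √0 = 0)
E(c(5, -5), 24)*p = (24 + 2*(-5)/(2 + 5))*0 = (24 + 2*(-5)/7)*0 = (24 + 2*(-5)*(⅐))*0 = (24 - 10/7)*0 = (158/7)*0 = 0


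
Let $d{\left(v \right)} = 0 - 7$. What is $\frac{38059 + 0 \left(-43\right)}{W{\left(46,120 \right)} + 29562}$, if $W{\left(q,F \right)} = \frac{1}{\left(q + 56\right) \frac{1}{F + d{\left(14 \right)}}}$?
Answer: $\frac{3882018}{3015437} \approx 1.2874$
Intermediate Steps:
$d{\left(v \right)} = -7$ ($d{\left(v \right)} = 0 - 7 = -7$)
$W{\left(q,F \right)} = \frac{-7 + F}{56 + q}$ ($W{\left(q,F \right)} = \frac{1}{\left(q + 56\right) \frac{1}{F - 7}} = \frac{1}{\left(56 + q\right) \frac{1}{-7 + F}} = \frac{1}{\frac{1}{-7 + F} \left(56 + q\right)} = \frac{-7 + F}{56 + q}$)
$\frac{38059 + 0 \left(-43\right)}{W{\left(46,120 \right)} + 29562} = \frac{38059 + 0 \left(-43\right)}{\frac{-7 + 120}{56 + 46} + 29562} = \frac{38059 + 0}{\frac{1}{102} \cdot 113 + 29562} = \frac{38059}{\frac{1}{102} \cdot 113 + 29562} = \frac{38059}{\frac{113}{102} + 29562} = \frac{38059}{\frac{3015437}{102}} = 38059 \cdot \frac{102}{3015437} = \frac{3882018}{3015437}$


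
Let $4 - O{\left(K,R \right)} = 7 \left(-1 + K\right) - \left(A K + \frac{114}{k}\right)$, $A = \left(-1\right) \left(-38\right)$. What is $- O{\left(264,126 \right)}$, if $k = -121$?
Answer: $- \frac{991481}{121} \approx -8194.1$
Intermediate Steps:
$A = 38$
$O{\left(K,R \right)} = \frac{1217}{121} + 31 K$ ($O{\left(K,R \right)} = 4 - \left(7 \left(-1 + K\right) - \left(38 K + \frac{114}{-121}\right)\right) = 4 - \left(\left(-7 + 7 K\right) - \left(38 K + 114 \left(- \frac{1}{121}\right)\right)\right) = 4 - \left(\left(-7 + 7 K\right) - \left(38 K - \frac{114}{121}\right)\right) = 4 - \left(\left(-7 + 7 K\right) - \left(- \frac{114}{121} + 38 K\right)\right) = 4 - \left(- \frac{733}{121} - 31 K\right) = 4 + \left(\frac{733}{121} + 31 K\right) = \frac{1217}{121} + 31 K$)
$- O{\left(264,126 \right)} = - (\frac{1217}{121} + 31 \cdot 264) = - (\frac{1217}{121} + 8184) = \left(-1\right) \frac{991481}{121} = - \frac{991481}{121}$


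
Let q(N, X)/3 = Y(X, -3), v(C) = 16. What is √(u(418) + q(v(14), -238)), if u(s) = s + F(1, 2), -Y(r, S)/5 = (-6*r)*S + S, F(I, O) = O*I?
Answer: 5*√2589 ≈ 254.41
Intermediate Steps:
F(I, O) = I*O
Y(r, S) = -5*S + 30*S*r (Y(r, S) = -5*((-6*r)*S + S) = -5*(-6*S*r + S) = -5*(S - 6*S*r) = -5*S + 30*S*r)
q(N, X) = 45 - 270*X (q(N, X) = 3*(5*(-3)*(-1 + 6*X)) = 3*(15 - 90*X) = 45 - 270*X)
u(s) = 2 + s (u(s) = s + 1*2 = s + 2 = 2 + s)
√(u(418) + q(v(14), -238)) = √((2 + 418) + (45 - 270*(-238))) = √(420 + (45 + 64260)) = √(420 + 64305) = √64725 = 5*√2589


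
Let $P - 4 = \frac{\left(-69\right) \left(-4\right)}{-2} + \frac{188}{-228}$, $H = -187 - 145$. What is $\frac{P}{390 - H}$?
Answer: $- \frac{7685}{41154} \approx -0.18674$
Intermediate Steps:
$H = -332$ ($H = -187 - 145 = -332$)
$P = - \frac{7685}{57}$ ($P = 4 + \left(\frac{\left(-69\right) \left(-4\right)}{-2} + \frac{188}{-228}\right) = 4 + \left(276 \left(- \frac{1}{2}\right) + 188 \left(- \frac{1}{228}\right)\right) = 4 - \frac{7913}{57} = - \frac{7685}{57} \approx -134.82$)
$\frac{P}{390 - H} = - \frac{7685}{57 \left(390 - -332\right)} = - \frac{7685}{57 \left(390 + 332\right)} = - \frac{7685}{57 \cdot 722} = \left(- \frac{7685}{57}\right) \frac{1}{722} = - \frac{7685}{41154}$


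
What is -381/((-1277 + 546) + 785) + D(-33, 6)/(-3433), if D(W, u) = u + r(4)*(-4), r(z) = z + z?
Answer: -435523/61794 ≈ -7.0480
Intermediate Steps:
r(z) = 2*z
D(W, u) = -32 + u (D(W, u) = u + (2*4)*(-4) = u + 8*(-4) = u - 32 = -32 + u)
-381/((-1277 + 546) + 785) + D(-33, 6)/(-3433) = -381/((-1277 + 546) + 785) + (-32 + 6)/(-3433) = -381/(-731 + 785) - 26*(-1/3433) = -381/54 + 26/3433 = -381*1/54 + 26/3433 = -127/18 + 26/3433 = -435523/61794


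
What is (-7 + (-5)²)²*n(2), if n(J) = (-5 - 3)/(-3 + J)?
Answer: 2592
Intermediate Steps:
n(J) = -8/(-3 + J)
(-7 + (-5)²)²*n(2) = (-7 + (-5)²)²*(-8/(-3 + 2)) = (-7 + 25)²*(-8/(-1)) = 18²*(-8*(-1)) = 324*8 = 2592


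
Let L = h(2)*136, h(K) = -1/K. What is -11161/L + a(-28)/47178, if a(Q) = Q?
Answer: 263275877/1604052 ≈ 164.13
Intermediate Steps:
L = -68 (L = -1/2*136 = -1*½*136 = -½*136 = -68)
-11161/L + a(-28)/47178 = -11161/(-68) - 28/47178 = -11161*(-1/68) - 28*1/47178 = 11161/68 - 14/23589 = 263275877/1604052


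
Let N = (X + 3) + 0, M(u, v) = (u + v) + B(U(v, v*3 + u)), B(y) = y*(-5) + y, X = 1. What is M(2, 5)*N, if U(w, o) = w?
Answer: -52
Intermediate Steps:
B(y) = -4*y (B(y) = -5*y + y = -4*y)
M(u, v) = u - 3*v (M(u, v) = (u + v) - 4*v = u - 3*v)
N = 4 (N = (1 + 3) + 0 = 4 + 0 = 4)
M(2, 5)*N = (2 - 3*5)*4 = (2 - 15)*4 = -13*4 = -52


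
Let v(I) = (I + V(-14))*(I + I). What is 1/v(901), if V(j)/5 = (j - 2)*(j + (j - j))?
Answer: 1/3641842 ≈ 2.7459e-7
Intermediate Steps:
V(j) = 5*j*(-2 + j) (V(j) = 5*((j - 2)*(j + (j - j))) = 5*((-2 + j)*(j + 0)) = 5*((-2 + j)*j) = 5*(j*(-2 + j)) = 5*j*(-2 + j))
v(I) = 2*I*(1120 + I) (v(I) = (I + 5*(-14)*(-2 - 14))*(I + I) = (I + 5*(-14)*(-16))*(2*I) = (I + 1120)*(2*I) = (1120 + I)*(2*I) = 2*I*(1120 + I))
1/v(901) = 1/(2*901*(1120 + 901)) = 1/(2*901*2021) = 1/3641842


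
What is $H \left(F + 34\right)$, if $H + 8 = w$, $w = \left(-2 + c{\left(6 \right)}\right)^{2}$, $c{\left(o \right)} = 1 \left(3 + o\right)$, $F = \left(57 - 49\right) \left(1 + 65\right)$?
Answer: $23042$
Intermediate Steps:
$F = 528$ ($F = 8 \cdot 66 = 528$)
$c{\left(o \right)} = 3 + o$
$w = 49$ ($w = \left(-2 + \left(3 + 6\right)\right)^{2} = \left(-2 + 9\right)^{2} = 7^{2} = 49$)
$H = 41$ ($H = -8 + 49 = 41$)
$H \left(F + 34\right) = 41 \left(528 + 34\right) = 41 \cdot 562 = 23042$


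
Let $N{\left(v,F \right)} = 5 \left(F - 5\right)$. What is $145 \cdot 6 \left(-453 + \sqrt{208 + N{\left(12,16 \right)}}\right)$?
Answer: $-394110 + 870 \sqrt{263} \approx -3.8 \cdot 10^{5}$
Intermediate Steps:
$N{\left(v,F \right)} = -25 + 5 F$ ($N{\left(v,F \right)} = 5 \left(-5 + F\right) = -25 + 5 F$)
$145 \cdot 6 \left(-453 + \sqrt{208 + N{\left(12,16 \right)}}\right) = 145 \cdot 6 \left(-453 + \sqrt{208 + \left(-25 + 5 \cdot 16\right)}\right) = 870 \left(-453 + \sqrt{208 + \left(-25 + 80\right)}\right) = 870 \left(-453 + \sqrt{208 + 55}\right) = 870 \left(-453 + \sqrt{263}\right) = -394110 + 870 \sqrt{263}$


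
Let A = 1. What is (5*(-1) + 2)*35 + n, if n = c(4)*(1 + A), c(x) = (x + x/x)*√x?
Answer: -85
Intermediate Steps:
c(x) = √x*(1 + x) (c(x) = (x + 1)*√x = (1 + x)*√x = √x*(1 + x))
n = 20 (n = (√4*(1 + 4))*(1 + 1) = (2*5)*2 = 10*2 = 20)
(5*(-1) + 2)*35 + n = (5*(-1) + 2)*35 + 20 = (-5 + 2)*35 + 20 = -3*35 + 20 = -105 + 20 = -85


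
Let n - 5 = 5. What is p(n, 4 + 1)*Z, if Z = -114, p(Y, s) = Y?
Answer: -1140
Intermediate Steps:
n = 10 (n = 5 + 5 = 10)
p(n, 4 + 1)*Z = 10*(-114) = -1140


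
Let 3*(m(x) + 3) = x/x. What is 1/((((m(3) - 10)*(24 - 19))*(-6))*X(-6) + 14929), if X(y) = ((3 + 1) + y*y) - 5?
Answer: 1/28229 ≈ 3.5425e-5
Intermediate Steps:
m(x) = -8/3 (m(x) = -3 + (x/x)/3 = -3 + (⅓)*1 = -3 + ⅓ = -8/3)
X(y) = -1 + y² (X(y) = (4 + y²) - 5 = -1 + y²)
1/((((m(3) - 10)*(24 - 19))*(-6))*X(-6) + 14929) = 1/((((-8/3 - 10)*(24 - 19))*(-6))*(-1 + (-6)²) + 14929) = 1/((-38/3*5*(-6))*(-1 + 36) + 14929) = 1/(-190/3*(-6)*35 + 14929) = 1/(380*35 + 14929) = 1/(13300 + 14929) = 1/28229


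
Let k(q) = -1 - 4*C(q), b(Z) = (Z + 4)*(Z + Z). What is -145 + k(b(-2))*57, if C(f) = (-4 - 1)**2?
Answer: -5902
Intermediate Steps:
C(f) = 25 (C(f) = (-5)**2 = 25)
b(Z) = 2*Z*(4 + Z) (b(Z) = (4 + Z)*(2*Z) = 2*Z*(4 + Z))
k(q) = -101 (k(q) = -1 - 4*25 = -1 - 100 = -101)
-145 + k(b(-2))*57 = -145 - 101*57 = -145 - 5757 = -5902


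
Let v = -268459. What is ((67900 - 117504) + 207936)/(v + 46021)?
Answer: -79166/111219 ≈ -0.71180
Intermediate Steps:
((67900 - 117504) + 207936)/(v + 46021) = ((67900 - 117504) + 207936)/(-268459 + 46021) = (-49604 + 207936)/(-222438) = 158332*(-1/222438) = -79166/111219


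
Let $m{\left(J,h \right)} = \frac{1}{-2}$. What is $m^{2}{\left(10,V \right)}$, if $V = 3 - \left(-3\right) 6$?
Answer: $\frac{1}{4} \approx 0.25$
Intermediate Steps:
$V = 21$ ($V = 3 - -18 = 3 + 18 = 21$)
$m{\left(J,h \right)} = - \frac{1}{2}$
$m^{2}{\left(10,V \right)} = \left(- \frac{1}{2}\right)^{2} = \frac{1}{4}$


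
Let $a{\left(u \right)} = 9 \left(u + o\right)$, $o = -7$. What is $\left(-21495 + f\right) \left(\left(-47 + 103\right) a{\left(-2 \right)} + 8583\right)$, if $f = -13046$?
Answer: $-139787427$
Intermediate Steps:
$a{\left(u \right)} = -63 + 9 u$ ($a{\left(u \right)} = 9 \left(u - 7\right) = 9 \left(-7 + u\right) = -63 + 9 u$)
$\left(-21495 + f\right) \left(\left(-47 + 103\right) a{\left(-2 \right)} + 8583\right) = \left(-21495 - 13046\right) \left(\left(-47 + 103\right) \left(-63 + 9 \left(-2\right)\right) + 8583\right) = - 34541 \left(56 \left(-63 - 18\right) + 8583\right) = - 34541 \left(56 \left(-81\right) + 8583\right) = - 34541 \left(-4536 + 8583\right) = \left(-34541\right) 4047 = -139787427$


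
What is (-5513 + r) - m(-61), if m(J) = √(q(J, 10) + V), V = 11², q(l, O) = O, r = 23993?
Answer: 18480 - √131 ≈ 18469.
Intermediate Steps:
V = 121
m(J) = √131 (m(J) = √(10 + 121) = √131)
(-5513 + r) - m(-61) = (-5513 + 23993) - √131 = 18480 - √131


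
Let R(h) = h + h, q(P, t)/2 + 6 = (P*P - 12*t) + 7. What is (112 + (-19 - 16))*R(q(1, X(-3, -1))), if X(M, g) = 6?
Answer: -21560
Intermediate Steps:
q(P, t) = 2 - 24*t + 2*P² (q(P, t) = -12 + 2*((P*P - 12*t) + 7) = -12 + 2*((P² - 12*t) + 7) = -12 + 2*(7 + P² - 12*t) = -12 + (14 - 24*t + 2*P²) = 2 - 24*t + 2*P²)
R(h) = 2*h
(112 + (-19 - 16))*R(q(1, X(-3, -1))) = (112 + (-19 - 16))*(2*(2 - 24*6 + 2*1²)) = (112 - 35)*(2*(2 - 144 + 2*1)) = 77*(2*(2 - 144 + 2)) = 77*(2*(-140)) = 77*(-280) = -21560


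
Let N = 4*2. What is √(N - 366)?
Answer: I*√358 ≈ 18.921*I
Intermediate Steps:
N = 8
√(N - 366) = √(8 - 366) = √(-358) = I*√358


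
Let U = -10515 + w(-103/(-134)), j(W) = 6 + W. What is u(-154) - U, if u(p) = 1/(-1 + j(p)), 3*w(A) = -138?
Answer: 1573588/149 ≈ 10561.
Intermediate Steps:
w(A) = -46 (w(A) = (⅓)*(-138) = -46)
U = -10561 (U = -10515 - 46 = -10561)
u(p) = 1/(5 + p) (u(p) = 1/(-1 + (6 + p)) = 1/(5 + p))
u(-154) - U = 1/(5 - 154) - 1*(-10561) = 1/(-149) + 10561 = -1/149 + 10561 = 1573588/149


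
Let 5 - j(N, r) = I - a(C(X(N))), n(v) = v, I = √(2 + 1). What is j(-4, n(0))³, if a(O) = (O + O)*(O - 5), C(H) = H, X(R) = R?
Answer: 457226 - 17790*√3 ≈ 4.2641e+5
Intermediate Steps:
a(O) = 2*O*(-5 + O) (a(O) = (2*O)*(-5 + O) = 2*O*(-5 + O))
I = √3 ≈ 1.7320
j(N, r) = 5 - √3 + 2*N*(-5 + N) (j(N, r) = 5 - (√3 - 2*N*(-5 + N)) = 5 + (-√3 + 2*N*(-5 + N)) = 5 - √3 + 2*N*(-5 + N))
j(-4, n(0))³ = (5 - √3 + 2*(-4)*(-5 - 4))³ = (5 - √3 + 2*(-4)*(-9))³ = (5 - √3 + 72)³ = (77 - √3)³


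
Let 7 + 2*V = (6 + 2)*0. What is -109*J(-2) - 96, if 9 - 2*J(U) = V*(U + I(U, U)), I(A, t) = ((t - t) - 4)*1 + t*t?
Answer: -205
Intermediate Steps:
I(A, t) = -4 + t² (I(A, t) = (0 - 4)*1 + t² = -4*1 + t² = -4 + t²)
V = -7/2 (V = -7/2 + ((6 + 2)*0)/2 = -7/2 + (8*0)/2 = -7/2 + (½)*0 = -7/2 + 0 = -7/2 ≈ -3.5000)
J(U) = -5/2 + 7*U/4 + 7*U²/4 (J(U) = 9/2 - (-7)*(U + (-4 + U²))/4 = 9/2 - (-7)*(-4 + U + U²)/4 = 9/2 - (14 - 7*U/2 - 7*U²/2)/2 = 9/2 + (-7 + 7*U/4 + 7*U²/4) = -5/2 + 7*U/4 + 7*U²/4)
-109*J(-2) - 96 = -109*(-5/2 + (7/4)*(-2) + (7/4)*(-2)²) - 96 = -109*(-5/2 - 7/2 + (7/4)*4) - 96 = -109*(-5/2 - 7/2 + 7) - 96 = -109*1 - 96 = -109 - 96 = -205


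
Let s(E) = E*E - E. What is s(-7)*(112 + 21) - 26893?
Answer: -19445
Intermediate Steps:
s(E) = E² - E
s(-7)*(112 + 21) - 26893 = (-7*(-1 - 7))*(112 + 21) - 26893 = -7*(-8)*133 - 26893 = 56*133 - 26893 = 7448 - 26893 = -19445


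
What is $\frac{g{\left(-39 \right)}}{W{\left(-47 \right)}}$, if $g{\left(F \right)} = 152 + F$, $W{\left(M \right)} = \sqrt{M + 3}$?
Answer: $- \frac{113 i \sqrt{11}}{22} \approx - 17.035 i$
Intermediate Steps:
$W{\left(M \right)} = \sqrt{3 + M}$
$\frac{g{\left(-39 \right)}}{W{\left(-47 \right)}} = \frac{152 - 39}{\sqrt{3 - 47}} = \frac{113}{\sqrt{-44}} = \frac{113}{2 i \sqrt{11}} = 113 \left(- \frac{i \sqrt{11}}{22}\right) = - \frac{113 i \sqrt{11}}{22}$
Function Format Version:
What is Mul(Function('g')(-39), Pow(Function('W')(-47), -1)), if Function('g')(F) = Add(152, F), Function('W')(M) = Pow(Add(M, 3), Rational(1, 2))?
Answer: Mul(Rational(-113, 22), I, Pow(11, Rational(1, 2))) ≈ Mul(-17.035, I)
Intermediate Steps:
Function('W')(M) = Pow(Add(3, M), Rational(1, 2))
Mul(Function('g')(-39), Pow(Function('W')(-47), -1)) = Mul(Add(152, -39), Pow(Pow(Add(3, -47), Rational(1, 2)), -1)) = Mul(113, Pow(Pow(-44, Rational(1, 2)), -1)) = Mul(113, Pow(Mul(2, I, Pow(11, Rational(1, 2))), -1)) = Mul(113, Mul(Rational(-1, 22), I, Pow(11, Rational(1, 2)))) = Mul(Rational(-113, 22), I, Pow(11, Rational(1, 2)))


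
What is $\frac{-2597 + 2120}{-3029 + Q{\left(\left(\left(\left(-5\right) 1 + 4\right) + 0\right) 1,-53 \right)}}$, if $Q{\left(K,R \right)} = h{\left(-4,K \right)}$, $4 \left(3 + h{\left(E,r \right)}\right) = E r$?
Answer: $\frac{477}{3031} \approx 0.15737$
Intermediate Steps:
$h{\left(E,r \right)} = -3 + \frac{E r}{4}$
$Q{\left(K,R \right)} = -3 - K$ ($Q{\left(K,R \right)} = -3 + \frac{1}{4} \left(-4\right) K = -3 - K$)
$\frac{-2597 + 2120}{-3029 + Q{\left(\left(\left(\left(-5\right) 1 + 4\right) + 0\right) 1,-53 \right)}} = \frac{-2597 + 2120}{-3029 - \left(3 + \left(\left(\left(-5\right) 1 + 4\right) + 0\right) 1\right)} = - \frac{477}{-3029 - \left(3 + \left(\left(-5 + 4\right) + 0\right) 1\right)} = - \frac{477}{-3029 - \left(3 + \left(-1 + 0\right) 1\right)} = - \frac{477}{-3029 - \left(3 - 1\right)} = - \frac{477}{-3029 - 2} = - \frac{477}{-3031} = \left(-477\right) \left(- \frac{1}{3031}\right) = \frac{477}{3031}$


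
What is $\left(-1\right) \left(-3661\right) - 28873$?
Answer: $-25212$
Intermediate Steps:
$\left(-1\right) \left(-3661\right) - 28873 = 3661 - 28873 = -25212$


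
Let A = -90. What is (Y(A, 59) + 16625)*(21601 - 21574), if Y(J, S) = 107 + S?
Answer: 453357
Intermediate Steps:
(Y(A, 59) + 16625)*(21601 - 21574) = ((107 + 59) + 16625)*(21601 - 21574) = (166 + 16625)*27 = 16791*27 = 453357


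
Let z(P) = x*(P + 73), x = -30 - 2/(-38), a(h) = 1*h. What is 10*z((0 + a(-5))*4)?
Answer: -301570/19 ≈ -15872.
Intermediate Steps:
a(h) = h
x = -569/19 (x = -30 - 2*(-1/38) = -30 + 1/19 = -569/19 ≈ -29.947)
z(P) = -41537/19 - 569*P/19 (z(P) = -569*(P + 73)/19 = -569*(73 + P)/19 = -41537/19 - 569*P/19)
10*z((0 + a(-5))*4) = 10*(-41537/19 - 569*(0 - 5)*4/19) = 10*(-41537/19 - (-2845)*4/19) = 10*(-41537/19 - 569/19*(-20)) = 10*(-41537/19 + 11380/19) = 10*(-30157/19) = -301570/19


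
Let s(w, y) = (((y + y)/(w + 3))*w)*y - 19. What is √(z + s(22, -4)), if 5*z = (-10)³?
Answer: I*√4771/5 ≈ 13.814*I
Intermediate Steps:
s(w, y) = -19 + 2*w*y²/(3 + w) (s(w, y) = (((2*y)/(3 + w))*w)*y - 19 = ((2*y/(3 + w))*w)*y - 19 = (2*w*y/(3 + w))*y - 19 = 2*w*y²/(3 + w) - 19 = -19 + 2*w*y²/(3 + w))
z = -200 (z = (⅕)*(-10)³ = (⅕)*(-1000) = -200)
√(z + s(22, -4)) = √(-200 + (-57 - 19*22 + 2*22*(-4)²)/(3 + 22)) = √(-200 + (-57 - 418 + 2*22*16)/25) = √(-200 + (-57 - 418 + 704)/25) = √(-200 + (1/25)*229) = √(-200 + 229/25) = √(-4771/25) = I*√4771/5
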